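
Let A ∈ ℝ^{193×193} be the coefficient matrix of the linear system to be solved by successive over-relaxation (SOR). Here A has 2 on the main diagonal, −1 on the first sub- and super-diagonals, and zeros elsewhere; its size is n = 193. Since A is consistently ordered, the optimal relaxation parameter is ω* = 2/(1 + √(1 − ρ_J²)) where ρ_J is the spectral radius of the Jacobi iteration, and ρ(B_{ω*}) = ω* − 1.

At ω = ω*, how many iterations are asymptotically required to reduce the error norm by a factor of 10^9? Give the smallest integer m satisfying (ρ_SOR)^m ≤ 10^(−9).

n=193: λ(B_J) = 1 − λ(A)/2 = cos(kπ/194); k=1 gives ρ_J = 0.9998689.
√(1−ρ_J²) simplifies to sin(π/194) = 0.0161931.
[ω*] 2 ÷ (1 + 0.0161931) = 2 ÷ 1.0161931 = 1.9681299.
ρ(B_{ω*}) = ω*−1 = 0.9681299
9·ln10 = 20.7233; −ln(0.9681299) = 0.032389; m = ⌈20.7233/0.032389⌉ = ⌈639.825⌉ = 640.

m = 640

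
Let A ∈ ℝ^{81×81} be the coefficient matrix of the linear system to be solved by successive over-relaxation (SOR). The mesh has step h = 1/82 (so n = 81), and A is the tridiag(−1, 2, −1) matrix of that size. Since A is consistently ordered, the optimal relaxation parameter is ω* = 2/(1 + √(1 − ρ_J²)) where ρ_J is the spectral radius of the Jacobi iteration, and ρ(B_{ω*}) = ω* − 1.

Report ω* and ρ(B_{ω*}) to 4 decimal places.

n=81: λ(B_J) = 1 − λ(A)/2 = cos(kπ/82); k=1 gives ρ_J = 0.9993.
1 − cos²(π/82) = sin²(π/82) ⇒ √(1−ρ_J²) = sin(π/82) = 0.03830.
ω* = 2/(1 + 0.03830) = 2/1.03830 = 1.9262.
Hence ρ(B_{ω*}) = 1.9262 − 1 = 0.9262.

ω* = 1.9262, ρ_SOR = 0.9262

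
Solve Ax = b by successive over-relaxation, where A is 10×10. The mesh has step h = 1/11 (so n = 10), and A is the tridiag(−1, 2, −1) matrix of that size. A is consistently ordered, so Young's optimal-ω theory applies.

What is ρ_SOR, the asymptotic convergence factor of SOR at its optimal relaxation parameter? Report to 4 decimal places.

ρ_SOR = 0.5604

With n=10, ρ(Jacobi) = cos(π/11) = 0.9595.
√(1−ρ_J²) simplifies to sin(π/11) = 0.28173.
ω* = 2/(1 + 0.28173) = 2/1.28173 = 1.5604.
and ρ(B_{ω*}) = 1.5604 − 1 = 0.5604.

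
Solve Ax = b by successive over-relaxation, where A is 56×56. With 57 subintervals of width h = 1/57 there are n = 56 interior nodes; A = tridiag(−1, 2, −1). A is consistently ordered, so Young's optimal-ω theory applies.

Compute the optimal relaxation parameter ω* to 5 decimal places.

With n=56, ρ(Jacobi) = cos(π/57) = 0.99848.
root = sin(π/57) = 0.055088  (since 1−cos² = sin²).
[ω*] 2 ÷ (1 + 0.055088) = 2 ÷ 1.055088 = 1.89558.
At ω = 1.89558 every |λ(B_ω)| = ω−1, so ρ_SOR = 0.89558.

ω* = 1.89558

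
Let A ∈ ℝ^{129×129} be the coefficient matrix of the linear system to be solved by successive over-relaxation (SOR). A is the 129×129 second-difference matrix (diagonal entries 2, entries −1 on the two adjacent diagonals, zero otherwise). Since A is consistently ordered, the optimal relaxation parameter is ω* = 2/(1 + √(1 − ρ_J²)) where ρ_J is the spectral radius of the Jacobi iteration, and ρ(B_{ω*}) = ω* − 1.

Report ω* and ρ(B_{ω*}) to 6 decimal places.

ω* = 1.952813, ρ_SOR = 0.952813

spectrum of D⁻¹(L+U) = {cos(kπ/130) : 1≤k≤129}; ρ_J = cos(π/130) = 0.999708.
√(1−ρ_J²) = |sin(π/130)| = 0.0241637
ω* = 2/(1 + 0.0241637) = 2/1.0241637 = 1.952813.
At ω = 1.952813 every |λ(B_ω)| = ω−1, so ρ_SOR = 0.952813.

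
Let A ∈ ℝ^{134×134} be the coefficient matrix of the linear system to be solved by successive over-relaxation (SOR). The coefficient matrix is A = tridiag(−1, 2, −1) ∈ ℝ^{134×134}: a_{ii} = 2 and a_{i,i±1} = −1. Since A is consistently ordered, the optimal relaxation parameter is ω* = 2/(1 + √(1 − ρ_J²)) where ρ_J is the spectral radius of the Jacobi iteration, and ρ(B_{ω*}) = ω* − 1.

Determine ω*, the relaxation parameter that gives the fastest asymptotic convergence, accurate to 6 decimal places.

n=134: λ(B_J) = 1 − λ(A)/2 = cos(kπ/135); k=1 gives ρ_J = 0.999729.
√(1−ρ_J²) simplifies to sin(π/135) = 0.0232690.
ω* = 2 / (1 + 0.0232690) = 2 / 1.0232690 ≈ 1.954520.
[ρ_SOR] ω* − 1 = 0.954520.

ω* = 1.954520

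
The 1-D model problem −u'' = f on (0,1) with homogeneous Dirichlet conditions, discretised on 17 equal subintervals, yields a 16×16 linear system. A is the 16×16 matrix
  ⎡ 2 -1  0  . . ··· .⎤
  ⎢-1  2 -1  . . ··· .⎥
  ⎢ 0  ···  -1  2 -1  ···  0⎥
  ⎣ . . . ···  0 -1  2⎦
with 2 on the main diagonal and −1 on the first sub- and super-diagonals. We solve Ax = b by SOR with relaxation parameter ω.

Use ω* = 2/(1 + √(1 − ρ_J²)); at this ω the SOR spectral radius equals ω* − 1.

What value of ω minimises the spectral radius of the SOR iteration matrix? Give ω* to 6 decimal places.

[ρ_J] n=16: ρ(B_J) = cos(π/(n+1)) = cos(π/17) = 0.982973.
root = sin(π/17) = 0.1837495  (since 1−cos² = sin²).
Young: ω* = 2/(1+√(1−ρ_J²)) = 2/(1+0.1837495) = 2/1.1837495 = 1.689547.
[ρ_SOR] ω* − 1 = 0.689547.

ω* = 1.689547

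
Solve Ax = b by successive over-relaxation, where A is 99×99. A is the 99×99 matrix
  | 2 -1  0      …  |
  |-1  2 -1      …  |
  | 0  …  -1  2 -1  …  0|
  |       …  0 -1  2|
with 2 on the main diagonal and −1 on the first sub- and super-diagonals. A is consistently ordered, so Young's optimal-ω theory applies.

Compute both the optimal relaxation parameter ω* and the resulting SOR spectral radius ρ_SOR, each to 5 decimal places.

spectrum of D⁻¹(L+U) = {cos(kπ/100) : 1≤k≤99}; ρ_J = cos(π/100) = 0.99951.
√(1−ρ_J²) = |sin(π/100)| = 0.031411
ω* = 2/(1 + 0.031411) = 2/1.031411 = 1.93909.
Hence ρ(B_{ω*}) = 1.93909 − 1 = 0.93909.

ω* = 1.93909, ρ_SOR = 0.93909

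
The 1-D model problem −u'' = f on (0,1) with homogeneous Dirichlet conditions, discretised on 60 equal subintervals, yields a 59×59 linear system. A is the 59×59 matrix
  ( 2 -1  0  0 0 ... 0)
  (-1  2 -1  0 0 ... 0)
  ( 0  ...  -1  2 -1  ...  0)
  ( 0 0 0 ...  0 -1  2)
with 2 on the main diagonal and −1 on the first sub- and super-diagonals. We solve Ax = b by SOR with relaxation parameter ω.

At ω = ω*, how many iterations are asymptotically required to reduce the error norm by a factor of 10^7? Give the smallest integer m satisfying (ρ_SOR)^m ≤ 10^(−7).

m = 154

½·tridiag(1,0,1) at n=59: λ_k = cos(kπ/60); max |λ| at k=1 ⇒ ρ_J = cos(π/60) ≈ 0.9986295.
√(1−ρ_J²) = |sin(π/60)| = 0.0523360
ω* = 2 / (1 + 0.0523360) = 2 / 1.0523360 ≈ 1.9005337.
ρ(B_{ω*}) = ω*−1 = 0.9005337
For 7 digits: m = 7·ln10 / (−ln 0.9005337) = 16.1181/0.104768 = 153.846; round up → m = 154.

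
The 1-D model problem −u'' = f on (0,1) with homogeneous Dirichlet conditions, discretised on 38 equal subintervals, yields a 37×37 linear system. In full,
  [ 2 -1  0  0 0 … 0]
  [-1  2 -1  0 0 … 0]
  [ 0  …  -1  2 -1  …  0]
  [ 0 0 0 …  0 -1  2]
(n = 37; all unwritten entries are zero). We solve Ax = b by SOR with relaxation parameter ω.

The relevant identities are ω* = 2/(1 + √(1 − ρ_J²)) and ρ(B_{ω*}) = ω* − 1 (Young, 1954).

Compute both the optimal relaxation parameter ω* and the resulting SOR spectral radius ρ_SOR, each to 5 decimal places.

ω* = 1.84744, ρ_SOR = 0.84744

[ρ_J] n=37: ρ(B_J) = cos(π/(n+1)) = cos(π/38) = 0.99658.
√(1 − cos²(π/38)) = sin(π/38) ≈ 0.082579.
[ω*] 2 ÷ (1 + 0.082579) = 2 ÷ 1.082579 = 1.84744.
and ρ(B_{ω*}) = 1.84744 − 1 = 0.84744.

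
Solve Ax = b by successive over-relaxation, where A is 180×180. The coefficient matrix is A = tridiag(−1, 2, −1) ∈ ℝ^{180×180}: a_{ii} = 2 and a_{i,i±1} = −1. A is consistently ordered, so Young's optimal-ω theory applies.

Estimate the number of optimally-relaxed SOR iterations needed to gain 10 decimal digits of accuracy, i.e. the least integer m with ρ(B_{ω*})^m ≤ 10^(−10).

m = 664

ρ_J = max_k |cos(kπ/181)| = cos(π/181) = 0.9998494
1 − cos²(π/181) = sin²(π/181) ⇒ √(1−ρ_J²) = sin(π/181) = 0.0173560.
Young: ω* = 2/(1+√(1−ρ_J²)) = 2/(1+0.0173560) = 2/1.0173560 = 1.9658802.
ρ(B_{ω*}) = ω*−1 = 0.9658802
m ≥ 10·ln10 / (−ln 0.9658802) = 663.274; smallest integer m = 664.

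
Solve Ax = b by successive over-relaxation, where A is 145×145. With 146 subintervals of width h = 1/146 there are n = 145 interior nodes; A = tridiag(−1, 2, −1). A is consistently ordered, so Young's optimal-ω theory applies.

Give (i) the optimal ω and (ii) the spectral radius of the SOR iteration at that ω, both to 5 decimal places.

½·tridiag(1,0,1) at n=145: λ_k = cos(kπ/146); max |λ| at k=1 ⇒ ρ_J = cos(π/146) ≈ 0.99977.
√(1−ρ_J²) simplifies to sin(π/146) = 0.021516.
ω* = 2/(1 + 0.021516) = 2/1.021516 = 1.95787.
At ω = 1.95787 every |λ(B_ω)| = ω−1, so ρ_SOR = 0.95787.

ω* = 1.95787, ρ_SOR = 0.95787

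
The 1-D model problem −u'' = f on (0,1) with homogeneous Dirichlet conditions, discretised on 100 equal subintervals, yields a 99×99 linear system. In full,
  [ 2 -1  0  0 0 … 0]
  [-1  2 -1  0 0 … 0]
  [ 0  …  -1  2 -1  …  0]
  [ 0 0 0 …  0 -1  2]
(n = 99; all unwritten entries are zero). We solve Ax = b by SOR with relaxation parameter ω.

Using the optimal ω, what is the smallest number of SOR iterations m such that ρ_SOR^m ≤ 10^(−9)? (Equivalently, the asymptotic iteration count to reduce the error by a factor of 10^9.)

m = 330

n=99: λ(B_J) = 1 − λ(A)/2 = cos(kπ/100); k=1 gives ρ_J = 0.9995066.
1 − cos²(π/100) = sin²(π/100) ⇒ √(1−ρ_J²) = sin(π/100) = 0.0314108.
ω* = 2/(1 + 0.0314108) = 2/1.0314108 = 1.9390916.
[ρ_SOR] ω* − 1 = 0.9390916.
ρ_SOR^m ≤ 10^(−9) ⇔ m ≥ 9·ln10/(−ln 0.9390916) = 20.7233/0.0628423 = 329.767; m = ⌈329.767⌉ = 330.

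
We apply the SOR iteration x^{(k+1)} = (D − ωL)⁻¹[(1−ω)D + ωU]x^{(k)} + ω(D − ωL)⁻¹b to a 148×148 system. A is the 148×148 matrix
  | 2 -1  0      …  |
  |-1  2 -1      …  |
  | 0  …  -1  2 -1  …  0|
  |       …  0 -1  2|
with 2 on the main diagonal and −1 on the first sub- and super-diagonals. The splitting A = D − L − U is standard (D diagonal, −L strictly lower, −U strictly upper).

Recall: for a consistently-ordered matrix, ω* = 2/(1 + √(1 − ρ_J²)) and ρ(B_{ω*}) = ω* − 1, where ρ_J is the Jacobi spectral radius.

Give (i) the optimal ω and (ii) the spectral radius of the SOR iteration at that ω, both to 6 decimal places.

[ρ_J] n=148: ρ(B_J) = cos(π/(n+1)) = cos(π/149) = 0.999778.
√(1−ρ_J²) = |sin(π/149)| = 0.0210830
Young: ω* = 2/(1+√(1−ρ_J²)) = 2/(1+0.0210830) = 2/1.0210830 = 1.958705.
ρ(B_{ω*}) = ω*−1 = 0.958705

ω* = 1.958705, ρ_SOR = 0.958705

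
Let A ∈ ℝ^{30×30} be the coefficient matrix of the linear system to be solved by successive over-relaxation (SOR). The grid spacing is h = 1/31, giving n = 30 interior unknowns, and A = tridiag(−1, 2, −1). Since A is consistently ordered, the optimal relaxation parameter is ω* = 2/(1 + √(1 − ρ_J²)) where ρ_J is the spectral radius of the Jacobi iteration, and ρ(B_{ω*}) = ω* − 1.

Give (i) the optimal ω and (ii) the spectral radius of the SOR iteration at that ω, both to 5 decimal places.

ω* = 1.81625, ρ_SOR = 0.81625

B_J for the 30×30 system has eigenvalues cos(kπ/31); ρ_J = cos(π/31) = 0.99487.
root = sin(π/31) = 0.101168  (since 1−cos² = sin²).
So ω* = 2/1.101168 = 1.81625 (Young).
ρ_SOR = ω* − 1 ≈ 0.81625.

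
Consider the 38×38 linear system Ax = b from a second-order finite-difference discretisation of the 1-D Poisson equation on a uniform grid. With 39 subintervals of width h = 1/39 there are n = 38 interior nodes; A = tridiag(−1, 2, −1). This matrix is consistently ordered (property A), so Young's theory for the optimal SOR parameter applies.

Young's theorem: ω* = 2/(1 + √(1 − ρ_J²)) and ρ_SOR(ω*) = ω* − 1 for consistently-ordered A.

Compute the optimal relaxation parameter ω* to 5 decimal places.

[ρ_J] n=38: ρ(B_J) = cos(π/(n+1)) = cos(π/39) = 0.99676.
√(1−ρ_J²) simplifies to sin(π/39) = 0.080467.
[ω*] 2 ÷ (1 + 0.080467) = 2 ÷ 1.080467 = 1.85105.
ρ_SOR = ω* − 1 = 1.85105 − 1 = 0.85105.

ω* = 1.85105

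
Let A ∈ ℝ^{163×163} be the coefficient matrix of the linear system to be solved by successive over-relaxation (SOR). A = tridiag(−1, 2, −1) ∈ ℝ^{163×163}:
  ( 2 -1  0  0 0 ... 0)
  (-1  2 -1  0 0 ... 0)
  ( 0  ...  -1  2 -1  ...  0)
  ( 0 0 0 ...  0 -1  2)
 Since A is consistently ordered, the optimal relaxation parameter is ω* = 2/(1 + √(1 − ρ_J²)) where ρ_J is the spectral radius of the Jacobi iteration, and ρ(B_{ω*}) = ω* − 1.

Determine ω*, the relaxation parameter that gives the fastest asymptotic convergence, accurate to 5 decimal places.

ω* = 1.96241

ρ_J = max_k |cos(kπ/164)| = cos(π/164) = 0.99982
√(1 − cos²(π/164)) = sin(π/164) ≈ 0.019155.
[ω*] 2 ÷ (1 + 0.019155) = 2 ÷ 1.019155 = 1.96241.
ρ_SOR = ω* − 1 = 1.96241 − 1 = 0.96241.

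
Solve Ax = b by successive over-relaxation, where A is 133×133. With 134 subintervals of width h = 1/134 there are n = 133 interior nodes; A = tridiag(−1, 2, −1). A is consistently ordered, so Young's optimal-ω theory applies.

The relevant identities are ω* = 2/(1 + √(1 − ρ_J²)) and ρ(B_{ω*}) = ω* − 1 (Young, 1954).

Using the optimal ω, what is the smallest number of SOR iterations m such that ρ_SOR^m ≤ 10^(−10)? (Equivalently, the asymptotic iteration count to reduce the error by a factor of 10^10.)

spectrum of D⁻¹(L+U) = {cos(kπ/134) : 1≤k≤133}; ρ_J = cos(π/134) = 0.9997252.
1 − cos²(π/134) = sin²(π/134) ⇒ √(1−ρ_J²) = sin(π/134) = 0.0234426.
So ω* = 2/1.0234426 = 1.9541887 (Young).
ρ(B_{ω*}) = ω*−1 = 0.9541887
ρ_SOR^m ≤ 10^(−10) ⇔ m ≥ 10·ln10/(−ln 0.9541887) = 23.0259/0.0468938 = 491.022; m = ⌈491.022⌉ = 492.

m = 492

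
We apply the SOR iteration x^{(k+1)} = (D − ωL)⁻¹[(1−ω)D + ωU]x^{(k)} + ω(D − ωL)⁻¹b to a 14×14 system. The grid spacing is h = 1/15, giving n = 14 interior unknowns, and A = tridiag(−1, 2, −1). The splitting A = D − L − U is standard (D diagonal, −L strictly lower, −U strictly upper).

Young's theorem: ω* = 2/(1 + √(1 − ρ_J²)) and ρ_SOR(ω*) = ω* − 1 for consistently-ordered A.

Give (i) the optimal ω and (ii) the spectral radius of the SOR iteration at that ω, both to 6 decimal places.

n=14: λ(B_J) = 1 − λ(A)/2 = cos(kπ/15); k=1 gives ρ_J = 0.978148.
√(1 − cos²(π/15)) = sin(π/15) ≈ 0.2079117.
[ω*] 2 ÷ (1 + 0.2079117) = 2 ÷ 1.2079117 = 1.655750.
[ρ_SOR] ω* − 1 = 0.655750.

ω* = 1.655750, ρ_SOR = 0.655750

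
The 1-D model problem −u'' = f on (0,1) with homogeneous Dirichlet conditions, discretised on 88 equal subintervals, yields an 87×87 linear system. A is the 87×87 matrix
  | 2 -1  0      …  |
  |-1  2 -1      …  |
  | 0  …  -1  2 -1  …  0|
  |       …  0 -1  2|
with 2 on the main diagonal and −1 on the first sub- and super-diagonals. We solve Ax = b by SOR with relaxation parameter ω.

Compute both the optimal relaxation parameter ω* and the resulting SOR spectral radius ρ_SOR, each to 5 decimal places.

spectrum of D⁻¹(L+U) = {cos(kπ/88) : 1≤k≤87}; ρ_J = cos(π/88) = 0.99936.
√(1 − cos²(π/88)) = sin(π/88) ≈ 0.035692.
ω* = 2/(1+0.035692) = 1.93108
ρ_SOR = ω* − 1 ≈ 0.93108.

ω* = 1.93108, ρ_SOR = 0.93108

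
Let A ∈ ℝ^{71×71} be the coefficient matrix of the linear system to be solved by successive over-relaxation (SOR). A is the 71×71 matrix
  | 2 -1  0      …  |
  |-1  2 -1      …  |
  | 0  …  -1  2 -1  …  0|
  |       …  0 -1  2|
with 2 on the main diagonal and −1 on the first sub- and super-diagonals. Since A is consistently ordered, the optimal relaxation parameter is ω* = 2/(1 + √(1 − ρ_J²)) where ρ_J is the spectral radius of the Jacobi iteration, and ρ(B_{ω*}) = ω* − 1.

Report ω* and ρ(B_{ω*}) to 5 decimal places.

With n=71, ρ(Jacobi) = cos(π/72) = 0.99905.
√(1−ρ_J²) simplifies to sin(π/72) = 0.043619.
Then 2/(1+√(1−ρ_J²)) = 2/(1+0.043619); ω* = 2/1.043619 = 1.91641.
and ρ(B_{ω*}) = 1.91641 − 1 = 0.91641.

ω* = 1.91641, ρ_SOR = 0.91641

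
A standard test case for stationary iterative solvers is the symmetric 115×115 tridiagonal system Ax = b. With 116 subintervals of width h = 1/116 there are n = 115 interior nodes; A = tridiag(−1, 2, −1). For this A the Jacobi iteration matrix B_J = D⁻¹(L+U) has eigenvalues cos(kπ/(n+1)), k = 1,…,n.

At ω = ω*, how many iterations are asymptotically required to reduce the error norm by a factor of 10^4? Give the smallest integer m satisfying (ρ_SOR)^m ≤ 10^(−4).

With n=115, ρ(Jacobi) = cos(π/116) = 0.9996333.
√(1 − cos²(π/116)) = sin(π/116) ≈ 0.0270794.
ω* = 2/(1 + 0.0270794) = 2/1.0270794 = 1.9472691.
At ω = 1.9472691 every |λ(B_ω)| = ω−1, so ρ_SOR = 0.9472691.
4·ln10 = 9.21034; −ln(0.9472691) = 0.0541721; m = ⌈9.21034/0.0541721⌉ = ⌈170.020⌉ = 171.

m = 171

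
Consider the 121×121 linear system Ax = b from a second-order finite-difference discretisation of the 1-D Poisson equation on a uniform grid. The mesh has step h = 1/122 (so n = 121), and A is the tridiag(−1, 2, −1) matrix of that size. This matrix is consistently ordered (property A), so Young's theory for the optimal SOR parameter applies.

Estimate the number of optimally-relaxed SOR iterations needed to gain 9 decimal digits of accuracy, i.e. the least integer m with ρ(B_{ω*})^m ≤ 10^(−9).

m = 403

spectrum of D⁻¹(L+U) = {cos(kπ/122) : 1≤k≤121}; ρ_J = cos(π/122) = 0.9996685.
√(1−ρ_J²) = |sin(π/122)| = 0.0257479
So ω* = 2/1.0257479 = 1.9497968 (Young).
and ρ(B_{ω*}) = 1.9497968 − 1 = 0.9497968.
For 9 digits: m = 9·ln10 / (−ln 0.9497968) = 20.7233/0.0515072 = 402.338; round up → m = 403.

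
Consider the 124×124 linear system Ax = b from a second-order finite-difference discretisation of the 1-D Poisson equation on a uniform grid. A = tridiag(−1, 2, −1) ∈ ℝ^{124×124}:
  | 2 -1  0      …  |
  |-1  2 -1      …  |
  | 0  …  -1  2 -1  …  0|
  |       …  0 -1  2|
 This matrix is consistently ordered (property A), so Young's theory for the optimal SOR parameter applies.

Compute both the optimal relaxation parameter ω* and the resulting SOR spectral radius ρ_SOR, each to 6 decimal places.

ω* = 1.950972, ρ_SOR = 0.950972

With n=124, ρ(Jacobi) = cos(π/125) = 0.999684.
√(1−ρ_J²) = |sin(π/125)| = 0.0251301
So ω* = 2/1.0251301 = 1.950972 (Young).
[ρ_SOR] ω* − 1 = 0.950972.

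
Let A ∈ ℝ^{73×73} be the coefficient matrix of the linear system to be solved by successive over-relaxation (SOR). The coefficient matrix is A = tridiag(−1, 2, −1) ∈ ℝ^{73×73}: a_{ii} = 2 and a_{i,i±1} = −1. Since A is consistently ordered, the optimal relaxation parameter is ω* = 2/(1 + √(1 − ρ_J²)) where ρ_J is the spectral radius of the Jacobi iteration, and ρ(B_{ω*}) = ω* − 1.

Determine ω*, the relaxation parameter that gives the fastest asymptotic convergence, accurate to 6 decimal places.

ω* = 1.918573

½·tridiag(1,0,1) at n=73: λ_k = cos(kπ/74); max |λ| at k=1 ⇒ ρ_J = cos(π/74) ≈ 0.999099.
root = sin(π/74) = 0.0424412  (since 1−cos² = sin²).
So ω* = 2/1.0424412 = 1.918573 (Young).
ρ_SOR = ω* − 1 ≈ 0.918573.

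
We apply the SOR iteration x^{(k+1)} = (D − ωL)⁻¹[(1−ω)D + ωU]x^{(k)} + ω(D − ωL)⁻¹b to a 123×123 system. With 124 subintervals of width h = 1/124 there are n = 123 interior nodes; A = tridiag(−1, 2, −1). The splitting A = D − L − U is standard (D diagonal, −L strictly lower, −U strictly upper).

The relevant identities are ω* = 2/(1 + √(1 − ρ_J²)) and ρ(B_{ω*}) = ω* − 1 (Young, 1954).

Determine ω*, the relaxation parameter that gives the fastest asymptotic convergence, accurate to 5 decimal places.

ω* = 1.95059

[ρ_J] n=123: ρ(B_J) = cos(π/(n+1)) = cos(π/124) = 0.99968.
root = sin(π/124) = 0.025333  (since 1−cos² = sin²).
ω* = 2 / (1 + 0.025333) = 2 / 1.025333 ≈ 1.95059.
[ρ_SOR] ω* − 1 = 0.95059.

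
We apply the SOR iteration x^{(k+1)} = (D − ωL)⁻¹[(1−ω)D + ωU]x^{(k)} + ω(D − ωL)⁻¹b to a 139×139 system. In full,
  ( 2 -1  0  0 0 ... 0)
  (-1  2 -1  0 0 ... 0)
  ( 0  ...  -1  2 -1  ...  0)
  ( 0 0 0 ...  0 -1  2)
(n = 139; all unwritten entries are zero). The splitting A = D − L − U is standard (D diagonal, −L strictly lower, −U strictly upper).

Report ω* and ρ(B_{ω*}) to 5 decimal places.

With n=139, ρ(Jacobi) = cos(π/140) = 0.99975.
√(1−ρ_J²) simplifies to sin(π/140) = 0.022438.
ω* = 2/(1 + 0.022438) = 2/1.022438 = 1.95611.
ρ(B_{ω*}) = ω*−1 = 0.95611

ω* = 1.95611, ρ_SOR = 0.95611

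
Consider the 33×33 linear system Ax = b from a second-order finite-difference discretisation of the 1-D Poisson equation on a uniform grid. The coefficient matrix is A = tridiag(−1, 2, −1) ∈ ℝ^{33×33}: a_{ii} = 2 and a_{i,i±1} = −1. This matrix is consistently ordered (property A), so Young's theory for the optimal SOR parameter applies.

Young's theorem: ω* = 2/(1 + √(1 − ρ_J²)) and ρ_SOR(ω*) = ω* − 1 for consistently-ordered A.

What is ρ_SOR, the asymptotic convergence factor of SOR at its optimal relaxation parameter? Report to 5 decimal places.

B_J for the 33×33 system has eigenvalues cos(kπ/34); ρ_J = cos(π/34) = 0.99573.
√(1−ρ_J²) = |sin(π/34)| = 0.092268
[ω*] 2 ÷ (1 + 0.092268) = 2 ÷ 1.092268 = 1.83105.
ρ_SOR = ω* − 1 = 1.83105 − 1 = 0.83105.

ρ_SOR = 0.83105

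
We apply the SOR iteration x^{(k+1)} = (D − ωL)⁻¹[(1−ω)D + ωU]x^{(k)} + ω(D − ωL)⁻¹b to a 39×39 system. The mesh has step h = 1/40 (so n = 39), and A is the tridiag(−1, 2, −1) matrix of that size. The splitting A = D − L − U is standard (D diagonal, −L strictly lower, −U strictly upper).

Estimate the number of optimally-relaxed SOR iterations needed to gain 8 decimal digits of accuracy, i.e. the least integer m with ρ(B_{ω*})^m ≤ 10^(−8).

m = 118

B_J for the 39×39 system has eigenvalues cos(kπ/40); ρ_J = cos(π/40) = 0.9969173.
√(1−ρ_J²) = |sin(π/40)| = 0.0784591
ω* = 2/(1+0.0784591) = 1.8544978
At ω = 1.8544978 every |λ(B_ω)| = ω−1, so ρ_SOR = 0.8544978.
8·ln10 = 18.4207; −ln(0.8544978) = 0.157241; m = ⌈18.4207/0.157241⌉ = ⌈117.149⌉ = 118.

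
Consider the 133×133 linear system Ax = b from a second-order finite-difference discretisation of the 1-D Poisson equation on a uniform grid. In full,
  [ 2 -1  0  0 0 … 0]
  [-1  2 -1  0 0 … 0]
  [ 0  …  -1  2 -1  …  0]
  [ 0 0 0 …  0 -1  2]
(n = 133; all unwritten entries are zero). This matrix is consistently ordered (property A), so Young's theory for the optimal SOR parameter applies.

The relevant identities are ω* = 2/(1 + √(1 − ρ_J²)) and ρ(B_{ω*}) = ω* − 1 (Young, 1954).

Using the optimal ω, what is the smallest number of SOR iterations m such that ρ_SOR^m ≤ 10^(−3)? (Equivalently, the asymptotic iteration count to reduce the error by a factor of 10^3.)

m = 148

spectrum of D⁻¹(L+U) = {cos(kπ/134) : 1≤k≤133}; ρ_J = cos(π/134) = 0.9997252.
root = sin(π/134) = 0.0234426  (since 1−cos² = sin²).
[ω*] 2 ÷ (1 + 0.0234426) = 2 ÷ 1.0234426 = 1.9541887.
At ω = 1.9541887 every |λ(B_ω)| = ω−1, so ρ_SOR = 0.9541887.
m ≥ 3·ln10 / (−ln 0.9541887) = 147.306; smallest integer m = 148.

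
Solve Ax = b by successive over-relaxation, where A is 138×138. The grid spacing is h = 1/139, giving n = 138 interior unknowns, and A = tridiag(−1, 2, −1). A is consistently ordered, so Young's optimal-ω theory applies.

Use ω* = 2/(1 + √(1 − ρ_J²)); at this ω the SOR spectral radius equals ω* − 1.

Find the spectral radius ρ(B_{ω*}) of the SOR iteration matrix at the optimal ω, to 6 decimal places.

ρ_SOR = 0.955800

With n=138, ρ(Jacobi) = cos(π/139) = 0.999745.
√(1−ρ_J²) = |sin(π/139)| = 0.0225995
Young: ω* = 2/(1+√(1−ρ_J²)) = 2/(1+0.0225995) = 2/1.0225995 = 1.955800.
Hence ρ(B_{ω*}) = 1.955800 − 1 = 0.955800.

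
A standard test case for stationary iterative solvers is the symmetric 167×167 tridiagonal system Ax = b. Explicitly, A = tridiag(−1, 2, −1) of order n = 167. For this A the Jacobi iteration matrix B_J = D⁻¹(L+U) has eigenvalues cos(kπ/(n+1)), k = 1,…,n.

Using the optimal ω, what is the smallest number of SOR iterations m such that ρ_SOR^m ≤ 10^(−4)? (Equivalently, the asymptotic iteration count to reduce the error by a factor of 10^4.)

m = 247

spectrum of D⁻¹(L+U) = {cos(kπ/168) : 1≤k≤167}; ρ_J = cos(π/168) = 0.9998252.
√(1 − cos²(π/168)) = sin(π/168) ≈ 0.0186989.
[ω*] 2 ÷ (1 + 0.0186989) = 2 ÷ 1.0186989 = 1.9632887.
At ω = 1.9632887 every |λ(B_ω)| = ω−1, so ρ_SOR = 0.9632887.
ρ_SOR^m ≤ 10^(−4) ⇔ m ≥ 4·ln10/(−ln 0.9632887) = 9.21034/0.0374021 = 246.252; m = ⌈246.252⌉ = 247.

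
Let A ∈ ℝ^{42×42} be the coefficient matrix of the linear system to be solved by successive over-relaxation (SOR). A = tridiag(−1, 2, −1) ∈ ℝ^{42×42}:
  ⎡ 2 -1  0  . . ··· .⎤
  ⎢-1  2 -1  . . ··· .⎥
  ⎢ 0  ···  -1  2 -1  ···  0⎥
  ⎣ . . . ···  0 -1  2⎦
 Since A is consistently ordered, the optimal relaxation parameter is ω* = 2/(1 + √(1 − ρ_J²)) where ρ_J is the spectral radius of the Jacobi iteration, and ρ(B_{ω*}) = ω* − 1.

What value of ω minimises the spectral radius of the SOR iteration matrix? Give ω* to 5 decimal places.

spectrum of D⁻¹(L+U) = {cos(kπ/43) : 1≤k≤42}; ρ_J = cos(π/43) = 0.99733.
√(1 − cos²(π/43)) = sin(π/43) ≈ 0.072995.
ω* = 2/(1+0.072995) = 1.86394
[ρ_SOR] ω* − 1 = 0.86394.

ω* = 1.86394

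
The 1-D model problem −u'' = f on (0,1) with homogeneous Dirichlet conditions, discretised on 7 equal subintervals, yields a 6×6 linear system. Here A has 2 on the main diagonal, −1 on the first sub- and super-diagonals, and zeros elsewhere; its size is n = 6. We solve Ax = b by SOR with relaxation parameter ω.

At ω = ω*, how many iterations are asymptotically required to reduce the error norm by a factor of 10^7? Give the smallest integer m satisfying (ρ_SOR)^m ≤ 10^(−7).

[ρ_J] n=6: ρ(B_J) = cos(π/(n+1)) = cos(π/7) = 0.9009689.
√(1 − cos²(π/7)) = sin(π/7) ≈ 0.4338837.
ω* = 2 / (1 + 0.4338837) = 2 / 1.4338837 ≈ 1.3948133.
ρ(B_{ω*}) = ω*−1 = 0.3948133
For 7 digits: m = 7·ln10 / (−ln 0.3948133) = 16.1181/0.929342 = 17.344; round up → m = 18.

m = 18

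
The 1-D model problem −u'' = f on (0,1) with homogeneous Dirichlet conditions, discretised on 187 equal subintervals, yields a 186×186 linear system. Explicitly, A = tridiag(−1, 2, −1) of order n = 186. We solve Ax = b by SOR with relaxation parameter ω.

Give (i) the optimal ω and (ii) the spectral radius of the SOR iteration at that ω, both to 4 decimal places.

ω* = 1.9670, ρ_SOR = 0.9670

B_J for the 186×186 system has eigenvalues cos(kπ/187); ρ_J = cos(π/187) = 0.9999.
√(1−ρ_J²) simplifies to sin(π/187) = 0.01680.
ω* = 2/(1 + 0.01680) = 2/1.01680 = 1.9670.
and ρ(B_{ω*}) = 1.9670 − 1 = 0.9670.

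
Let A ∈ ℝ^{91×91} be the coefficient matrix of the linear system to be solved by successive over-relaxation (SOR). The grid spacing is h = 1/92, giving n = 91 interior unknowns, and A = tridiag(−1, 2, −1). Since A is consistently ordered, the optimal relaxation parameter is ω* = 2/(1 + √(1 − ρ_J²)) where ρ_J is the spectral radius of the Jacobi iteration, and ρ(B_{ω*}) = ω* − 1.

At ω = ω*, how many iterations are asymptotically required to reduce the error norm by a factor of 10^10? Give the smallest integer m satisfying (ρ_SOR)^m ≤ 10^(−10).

m = 338

B_J for the 91×91 system has eigenvalues cos(kπ/92); ρ_J = cos(π/92) = 0.9994170.
√(1−ρ_J²) simplifies to sin(π/92) = 0.0341411.
Then 2/(1+√(1−ρ_J²)) = 2/(1+0.0341411); ω* = 2/1.0341411 = 1.9339721.
ρ(B_{ω*}) = ω*−1 = 0.9339721
Need (0.9339721)^m ≤ 10^(−10): m ≥ 10·ln10/|ln 0.9339721| = 23.0259/0.0683087 = 337.086 ⇒ m = 338.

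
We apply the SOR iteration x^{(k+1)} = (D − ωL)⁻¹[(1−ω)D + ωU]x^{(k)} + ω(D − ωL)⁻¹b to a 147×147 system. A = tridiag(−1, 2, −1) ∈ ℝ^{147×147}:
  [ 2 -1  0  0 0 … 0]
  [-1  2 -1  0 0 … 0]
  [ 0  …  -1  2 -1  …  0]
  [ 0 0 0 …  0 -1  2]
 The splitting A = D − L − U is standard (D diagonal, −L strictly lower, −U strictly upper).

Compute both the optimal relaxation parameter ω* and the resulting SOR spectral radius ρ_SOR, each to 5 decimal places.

With n=147, ρ(Jacobi) = cos(π/148) = 0.99977.
root = sin(π/148) = 0.021225  (since 1−cos² = sin²).
ω* = 2/(1 + 0.021225) = 2/1.021225 = 1.95843.
ρ(B_{ω*}) = ω*−1 = 0.95843

ω* = 1.95843, ρ_SOR = 0.95843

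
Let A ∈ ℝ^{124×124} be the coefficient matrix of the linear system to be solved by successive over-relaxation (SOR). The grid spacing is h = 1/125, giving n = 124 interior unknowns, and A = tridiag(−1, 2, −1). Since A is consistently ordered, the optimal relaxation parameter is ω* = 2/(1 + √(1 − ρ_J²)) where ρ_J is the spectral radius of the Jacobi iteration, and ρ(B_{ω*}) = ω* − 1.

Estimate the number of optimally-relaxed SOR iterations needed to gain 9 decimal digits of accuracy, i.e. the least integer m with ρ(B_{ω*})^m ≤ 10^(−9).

[ρ_J] n=124: ρ(B_J) = cos(π/(n+1)) = cos(π/125) = 0.9996842.
root = sin(π/125) = 0.0251301  (since 1−cos² = sin²).
ω* = 2/(1+0.0251301) = 1.9509719
Hence ρ(B_{ω*}) = 1.9509719 − 1 = 0.9509719.
9·ln10 = 20.7233; −ln(0.9509719) = 0.0502708; m = ⌈20.7233/0.0502708⌉ = ⌈412.233⌉ = 413.

m = 413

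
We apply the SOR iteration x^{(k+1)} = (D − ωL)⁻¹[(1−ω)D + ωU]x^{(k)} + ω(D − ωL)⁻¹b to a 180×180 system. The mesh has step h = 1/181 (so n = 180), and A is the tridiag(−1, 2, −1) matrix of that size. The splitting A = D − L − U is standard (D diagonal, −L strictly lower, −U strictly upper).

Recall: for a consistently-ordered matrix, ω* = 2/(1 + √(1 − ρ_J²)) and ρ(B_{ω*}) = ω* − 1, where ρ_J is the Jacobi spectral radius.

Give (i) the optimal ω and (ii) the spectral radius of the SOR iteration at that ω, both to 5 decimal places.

[ρ_J] n=180: ρ(B_J) = cos(π/(n+1)) = cos(π/181) = 0.99985.
√(1 − cos²(π/181)) = sin(π/181) ≈ 0.017356.
So ω* = 2/1.017356 = 1.96588 (Young).
ρ(B_{ω*}) = ω*−1 = 0.96588

ω* = 1.96588, ρ_SOR = 0.96588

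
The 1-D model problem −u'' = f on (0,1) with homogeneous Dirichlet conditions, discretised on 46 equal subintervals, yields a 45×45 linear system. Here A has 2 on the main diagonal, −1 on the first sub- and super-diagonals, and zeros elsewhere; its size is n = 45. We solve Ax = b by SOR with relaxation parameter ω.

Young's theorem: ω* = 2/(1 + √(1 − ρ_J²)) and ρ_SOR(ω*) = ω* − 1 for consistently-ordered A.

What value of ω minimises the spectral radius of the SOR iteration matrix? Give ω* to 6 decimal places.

ω* = 1.872234

n=45: λ(B_J) = 1 − λ(A)/2 = cos(kπ/46); k=1 gives ρ_J = 0.997669.
root = sin(π/46) = 0.0682424  (since 1−cos² = sin²).
ω* = 2/(1 + 0.0682424) = 2/1.0682424 = 1.872234.
and ρ(B_{ω*}) = 1.872234 − 1 = 0.872234.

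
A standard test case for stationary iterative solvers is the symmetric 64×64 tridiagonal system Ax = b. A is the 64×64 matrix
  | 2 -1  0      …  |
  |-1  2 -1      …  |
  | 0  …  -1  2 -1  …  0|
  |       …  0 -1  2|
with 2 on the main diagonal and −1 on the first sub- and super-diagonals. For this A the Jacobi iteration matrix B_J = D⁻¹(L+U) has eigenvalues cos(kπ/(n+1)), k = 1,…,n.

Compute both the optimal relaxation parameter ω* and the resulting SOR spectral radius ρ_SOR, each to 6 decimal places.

ω* = 1.907826, ρ_SOR = 0.907826

B_J for the 64×64 system has eigenvalues cos(kπ/65); ρ_J = cos(π/65) = 0.998832.
√(1−ρ_J²) = |sin(π/65)| = 0.0483134
ω* = 2 / (1 + 0.0483134) = 2 / 1.0483134 ≈ 1.907826.
At ω = 1.907826 every |λ(B_ω)| = ω−1, so ρ_SOR = 0.907826.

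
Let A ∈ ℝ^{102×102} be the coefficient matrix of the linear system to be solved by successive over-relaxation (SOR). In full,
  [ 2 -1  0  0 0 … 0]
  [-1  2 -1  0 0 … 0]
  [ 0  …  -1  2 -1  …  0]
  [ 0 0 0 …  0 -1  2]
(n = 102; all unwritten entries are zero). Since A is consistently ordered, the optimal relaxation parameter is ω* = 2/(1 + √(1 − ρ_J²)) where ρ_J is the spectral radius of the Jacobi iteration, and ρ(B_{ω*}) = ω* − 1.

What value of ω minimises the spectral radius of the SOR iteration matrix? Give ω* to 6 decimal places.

With n=102, ρ(Jacobi) = cos(π/103) = 0.999535.
√(1 − cos²(π/103)) = sin(π/103) ≈ 0.0304962.
[ω*] 2 ÷ (1 + 0.0304962) = 2 ÷ 1.0304962 = 1.940813.
ρ(B_{ω*}) = ω*−1 = 0.940813

ω* = 1.940813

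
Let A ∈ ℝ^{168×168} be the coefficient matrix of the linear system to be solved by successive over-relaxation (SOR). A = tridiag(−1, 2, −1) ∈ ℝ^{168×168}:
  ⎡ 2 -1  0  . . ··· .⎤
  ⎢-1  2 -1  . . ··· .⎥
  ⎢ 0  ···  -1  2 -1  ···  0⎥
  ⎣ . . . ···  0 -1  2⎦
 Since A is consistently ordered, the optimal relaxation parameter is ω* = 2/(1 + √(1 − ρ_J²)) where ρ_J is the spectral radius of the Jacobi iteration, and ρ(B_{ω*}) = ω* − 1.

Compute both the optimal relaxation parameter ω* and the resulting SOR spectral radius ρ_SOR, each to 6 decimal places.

ω* = 1.963502, ρ_SOR = 0.963502

ρ_J = max_k |cos(kπ/169)| = cos(π/169) = 0.999827
1 − cos²(π/169) = sin²(π/169) ⇒ √(1−ρ_J²) = sin(π/169) = 0.0185882.
ω* = 2 / (1 + 0.0185882) = 2 / 1.0185882 ≈ 1.963502.
[ρ_SOR] ω* − 1 = 0.963502.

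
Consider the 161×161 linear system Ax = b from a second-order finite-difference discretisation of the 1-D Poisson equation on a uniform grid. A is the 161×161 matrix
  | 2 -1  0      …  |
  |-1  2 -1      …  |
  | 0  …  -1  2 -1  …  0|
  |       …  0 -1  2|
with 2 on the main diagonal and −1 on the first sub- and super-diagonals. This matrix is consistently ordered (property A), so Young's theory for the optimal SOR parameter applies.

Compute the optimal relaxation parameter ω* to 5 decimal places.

ω* = 1.96196

[ρ_J] n=161: ρ(B_J) = cos(π/(n+1)) = cos(π/162) = 0.99981.
√(1−ρ_J²) = |sin(π/162)| = 0.019391
[ω*] 2 ÷ (1 + 0.019391) = 2 ÷ 1.019391 = 1.96196.
ρ_SOR = ω* − 1 = 1.96196 − 1 = 0.96196.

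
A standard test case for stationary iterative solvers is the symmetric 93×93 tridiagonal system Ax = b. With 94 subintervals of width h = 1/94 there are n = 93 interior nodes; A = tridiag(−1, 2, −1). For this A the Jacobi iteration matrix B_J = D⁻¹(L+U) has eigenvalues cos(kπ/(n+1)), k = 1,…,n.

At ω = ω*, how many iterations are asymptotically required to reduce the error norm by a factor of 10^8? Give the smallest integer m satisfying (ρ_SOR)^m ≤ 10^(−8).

m = 276

B_J for the 93×93 system has eigenvalues cos(kπ/94); ρ_J = cos(π/94) = 0.9994416.
root = sin(π/94) = 0.0334150  (since 1−cos² = sin²).
ω* = 2 / (1 + 0.0334150) = 2 / 1.0334150 ≈ 1.9353309.
ρ_SOR = ω* − 1 ≈ 0.9353309.
ρ_SOR^m ≤ 10^(−8) ⇔ m ≥ 8·ln10/(−ln 0.9353309) = 18.4207/0.0668549 = 275.533; m = ⌈275.533⌉ = 276.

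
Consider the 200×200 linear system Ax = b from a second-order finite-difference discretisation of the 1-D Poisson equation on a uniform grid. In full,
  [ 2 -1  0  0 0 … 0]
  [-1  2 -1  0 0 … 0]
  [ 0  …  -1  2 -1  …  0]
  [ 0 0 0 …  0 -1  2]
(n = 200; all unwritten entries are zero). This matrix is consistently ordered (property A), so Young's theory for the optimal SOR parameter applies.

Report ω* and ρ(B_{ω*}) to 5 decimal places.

B_J for the 200×200 system has eigenvalues cos(kπ/201); ρ_J = cos(π/201) = 0.99988.
√(1−ρ_J²) = |sin(π/201)| = 0.015629
So ω* = 2/1.015629 = 1.96922 (Young).
At ω = 1.96922 every |λ(B_ω)| = ω−1, so ρ_SOR = 0.96922.

ω* = 1.96922, ρ_SOR = 0.96922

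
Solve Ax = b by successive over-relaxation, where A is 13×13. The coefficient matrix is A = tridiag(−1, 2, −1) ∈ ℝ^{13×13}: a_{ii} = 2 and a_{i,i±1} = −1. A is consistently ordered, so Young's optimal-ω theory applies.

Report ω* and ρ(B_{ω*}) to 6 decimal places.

ω* = 1.635964, ρ_SOR = 0.635964

[ρ_J] n=13: ρ(B_J) = cos(π/(n+1)) = cos(π/14) = 0.974928.
√(1−ρ_J²) simplifies to sin(π/14) = 0.2225209.
Young: ω* = 2/(1+√(1−ρ_J²)) = 2/(1+0.2225209) = 2/1.2225209 = 1.635964.
Hence ρ(B_{ω*}) = 1.635964 − 1 = 0.635964.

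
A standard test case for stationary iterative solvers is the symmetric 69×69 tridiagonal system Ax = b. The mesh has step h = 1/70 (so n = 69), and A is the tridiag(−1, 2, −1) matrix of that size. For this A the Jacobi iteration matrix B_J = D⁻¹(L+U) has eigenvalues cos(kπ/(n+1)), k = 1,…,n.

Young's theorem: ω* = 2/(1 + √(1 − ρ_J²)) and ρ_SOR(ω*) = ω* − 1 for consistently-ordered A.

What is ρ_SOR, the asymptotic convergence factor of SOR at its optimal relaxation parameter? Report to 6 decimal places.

½·tridiag(1,0,1) at n=69: λ_k = cos(kπ/70); max |λ| at k=1 ⇒ ρ_J = cos(π/70) ≈ 0.998993.
root = sin(π/70) = 0.0448648  (since 1−cos² = sin²).
So ω* = 2/1.0448648 = 1.914123 (Young).
[ρ_SOR] ω* − 1 = 0.914123.

ρ_SOR = 0.914123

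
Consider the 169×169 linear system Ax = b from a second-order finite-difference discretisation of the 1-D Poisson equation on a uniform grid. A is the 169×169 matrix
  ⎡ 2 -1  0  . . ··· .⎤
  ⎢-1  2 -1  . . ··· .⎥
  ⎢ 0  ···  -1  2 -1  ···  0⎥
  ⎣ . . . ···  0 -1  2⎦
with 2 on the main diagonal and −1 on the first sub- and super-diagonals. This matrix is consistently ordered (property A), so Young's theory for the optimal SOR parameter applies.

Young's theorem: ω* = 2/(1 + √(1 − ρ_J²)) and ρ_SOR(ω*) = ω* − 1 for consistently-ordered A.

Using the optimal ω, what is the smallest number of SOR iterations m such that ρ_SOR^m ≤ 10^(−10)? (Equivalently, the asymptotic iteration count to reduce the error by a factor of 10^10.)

ρ_J = max_k |cos(kπ/170)| = cos(π/170) = 0.9998293
√(1−ρ_J²) = |sin(π/170)| = 0.0184789
[ω*] 2 ÷ (1 + 0.0184789) = 2 ÷ 1.0184789 = 1.9637127.
and ρ(B_{ω*}) = 1.9637127 − 1 = 0.9637127.
10·ln10 = 23.0259; −ln(0.9637127) = 0.0369621; m = ⌈23.0259/0.0369621⌉ = ⌈622.960⌉ = 623.

m = 623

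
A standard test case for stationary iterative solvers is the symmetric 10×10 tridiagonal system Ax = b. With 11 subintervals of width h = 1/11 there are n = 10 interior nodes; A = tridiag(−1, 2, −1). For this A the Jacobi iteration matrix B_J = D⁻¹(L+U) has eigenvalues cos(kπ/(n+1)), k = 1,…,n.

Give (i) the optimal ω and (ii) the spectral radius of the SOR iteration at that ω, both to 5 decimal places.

[ρ_J] n=10: ρ(B_J) = cos(π/(n+1)) = cos(π/11) = 0.95949.
√(1−ρ_J²) simplifies to sin(π/11) = 0.281733.
So ω* = 2/1.281733 = 1.56039 (Young).
ρ(B_{ω*}) = ω*−1 = 0.56039

ω* = 1.56039, ρ_SOR = 0.56039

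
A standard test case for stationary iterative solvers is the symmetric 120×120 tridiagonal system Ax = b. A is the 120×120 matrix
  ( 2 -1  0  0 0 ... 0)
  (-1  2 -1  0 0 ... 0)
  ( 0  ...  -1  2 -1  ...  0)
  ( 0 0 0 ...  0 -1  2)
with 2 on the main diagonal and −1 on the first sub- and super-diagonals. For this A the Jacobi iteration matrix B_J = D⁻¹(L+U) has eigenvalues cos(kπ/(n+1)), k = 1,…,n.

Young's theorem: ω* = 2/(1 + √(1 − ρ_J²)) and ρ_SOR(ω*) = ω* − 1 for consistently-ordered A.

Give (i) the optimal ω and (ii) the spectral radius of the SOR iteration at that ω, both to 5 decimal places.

B_J for the 120×120 system has eigenvalues cos(kπ/121); ρ_J = cos(π/121) = 0.99966.
√(1 − cos²(π/121)) = sin(π/121) ≈ 0.025961.
ω* = 2/(1+0.025961) = 1.94939
ρ_SOR = ω* − 1 ≈ 0.94939.

ω* = 1.94939, ρ_SOR = 0.94939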